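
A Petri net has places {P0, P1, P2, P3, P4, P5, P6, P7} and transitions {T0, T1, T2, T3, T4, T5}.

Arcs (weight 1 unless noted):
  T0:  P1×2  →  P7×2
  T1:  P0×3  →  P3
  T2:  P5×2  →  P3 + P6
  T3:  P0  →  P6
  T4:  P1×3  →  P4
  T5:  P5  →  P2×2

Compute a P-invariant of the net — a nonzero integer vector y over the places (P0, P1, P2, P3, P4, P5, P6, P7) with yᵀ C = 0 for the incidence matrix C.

Incidence matrix C (rows=places, cols=transitions):
       T0   T1   T2   T3   T4   T5
   P0   0   -3    0   -1    0    0
   P1  -2    0    0    0   -3    0
   P2   0    0    0    0    0    2
   P3   0    1    1    0    0    0
   P4   0    0    0    0    1    0
   P5   0    0   -2    0    0   -1
   P6   0    0    1    1    0    0
   P7   2    0    0    0    0    0

Candidate y = [1, 0, 1, 3, 0, 2, 1, 0]; check y·C column-wise:
  col T0: 1·0 + 0·-2 + 1·0 + 3·0 + 2·0 + 1·0 + 0·2 = 0
  col T1: 1·-3 + 1·0 + 3·1 + 2·0 + 1·0 = 0
  col T2: 1·0 + 1·0 + 3·1 + 2·-2 + 1·1 = 0
  col T3: 1·-1 + 1·0 + 3·0 + 2·0 + 1·1 = 0
  col T4: 1·0 + 0·-3 + 1·0 + 3·0 + 0·1 + 2·0 + 1·0 = 0
  col T5: 1·0 + 1·2 + 3·0 + 2·-1 + 1·0 = 0

y = (P0:1, P1:0, P2:1, P3:3, P4:0, P5:2, P6:1, P7:0)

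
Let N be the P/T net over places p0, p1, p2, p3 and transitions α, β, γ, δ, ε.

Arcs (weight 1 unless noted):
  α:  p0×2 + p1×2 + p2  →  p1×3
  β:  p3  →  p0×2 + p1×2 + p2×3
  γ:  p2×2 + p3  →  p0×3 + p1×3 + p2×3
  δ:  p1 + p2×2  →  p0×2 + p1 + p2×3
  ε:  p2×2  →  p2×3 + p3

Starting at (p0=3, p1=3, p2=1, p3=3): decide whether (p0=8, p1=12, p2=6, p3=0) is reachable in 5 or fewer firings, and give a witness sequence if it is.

depth 0: 1 marking
depth 1: 3 markings reached so far
depth 2: 8 markings reached so far
depth 3: 23 markings reached so far
depth 4: 53 markings reached so far
depth 5: 108 markings reached so far
target is not among the 108 markings reachable within 5 steps

NO — not reachable within 5 firings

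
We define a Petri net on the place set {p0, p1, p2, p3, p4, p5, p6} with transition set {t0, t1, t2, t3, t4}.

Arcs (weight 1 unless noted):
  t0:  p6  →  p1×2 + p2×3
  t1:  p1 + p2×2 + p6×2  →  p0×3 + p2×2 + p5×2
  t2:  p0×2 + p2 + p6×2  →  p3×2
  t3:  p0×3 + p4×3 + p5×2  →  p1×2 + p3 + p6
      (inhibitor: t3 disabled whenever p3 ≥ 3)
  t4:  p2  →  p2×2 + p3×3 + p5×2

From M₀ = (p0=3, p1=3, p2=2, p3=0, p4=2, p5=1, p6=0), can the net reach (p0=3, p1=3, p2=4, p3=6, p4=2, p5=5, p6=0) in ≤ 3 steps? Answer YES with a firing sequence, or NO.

YES — reachable via ⟨t4, t4⟩ (2 firings)

step 1: fire t4:  (p0=3, p1=3, p2=2, p3=0, p4=2, p5=1, p6=0) → (p0=3, p1=3, p2=3, p3=3, p4=2, p5=3, p6=0)
step 2: fire t4:  (p0=3, p1=3, p2=3, p3=3, p4=2, p5=3, p6=0) → (p0=3, p1=3, p2=4, p3=6, p4=2, p5=5, p6=0)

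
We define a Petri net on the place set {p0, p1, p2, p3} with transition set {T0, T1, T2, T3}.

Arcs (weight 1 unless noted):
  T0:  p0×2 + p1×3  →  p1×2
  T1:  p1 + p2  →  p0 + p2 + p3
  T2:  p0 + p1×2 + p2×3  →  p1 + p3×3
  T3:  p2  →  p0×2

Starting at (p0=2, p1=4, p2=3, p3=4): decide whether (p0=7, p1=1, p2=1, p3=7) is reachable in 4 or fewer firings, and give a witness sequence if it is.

depth 0: 1 marking
depth 1: 5 markings reached so far
depth 2: 11 markings reached so far
depth 3: 21 markings reached so far
depth 4: 31 markings reached so far
target is not among the 31 markings reachable within 4 steps

NO — not reachable within 4 firings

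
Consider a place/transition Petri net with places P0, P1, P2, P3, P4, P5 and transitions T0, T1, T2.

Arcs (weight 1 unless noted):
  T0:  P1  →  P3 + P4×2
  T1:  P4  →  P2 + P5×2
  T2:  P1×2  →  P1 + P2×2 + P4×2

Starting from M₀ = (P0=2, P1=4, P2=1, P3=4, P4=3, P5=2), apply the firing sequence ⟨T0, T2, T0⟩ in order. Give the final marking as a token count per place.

step 1: fire T0:  (P0=2, P1=4, P2=1, P3=4, P4=3, P5=2) → (P0=2, P1=3, P2=1, P3=5, P4=5, P5=2)
step 2: fire T2:  (P0=2, P1=3, P2=1, P3=5, P4=5, P5=2) → (P0=2, P1=2, P2=3, P3=5, P4=7, P5=2)
step 3: fire T0:  (P0=2, P1=2, P2=3, P3=5, P4=7, P5=2) → (P0=2, P1=1, P2=3, P3=6, P4=9, P5=2)

(P0=2, P1=1, P2=3, P3=6, P4=9, P5=2)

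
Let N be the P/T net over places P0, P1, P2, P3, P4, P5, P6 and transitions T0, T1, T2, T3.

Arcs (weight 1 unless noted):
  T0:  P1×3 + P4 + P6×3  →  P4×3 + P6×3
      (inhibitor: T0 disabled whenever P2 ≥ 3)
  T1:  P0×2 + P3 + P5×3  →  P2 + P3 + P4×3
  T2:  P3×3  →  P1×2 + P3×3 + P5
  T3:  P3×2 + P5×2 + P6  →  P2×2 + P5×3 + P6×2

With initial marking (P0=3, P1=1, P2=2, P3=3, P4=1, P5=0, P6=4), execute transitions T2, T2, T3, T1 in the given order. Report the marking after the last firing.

(P0=1, P1=5, P2=5, P3=1, P4=4, P5=0, P6=5)

step 1: fire T2:  (P0=3, P1=1, P2=2, P3=3, P4=1, P5=0, P6=4) → (P0=3, P1=3, P2=2, P3=3, P4=1, P5=1, P6=4)
step 2: fire T2:  (P0=3, P1=3, P2=2, P3=3, P4=1, P5=1, P6=4) → (P0=3, P1=5, P2=2, P3=3, P4=1, P5=2, P6=4)
step 3: fire T3:  (P0=3, P1=5, P2=2, P3=3, P4=1, P5=2, P6=4) → (P0=3, P1=5, P2=4, P3=1, P4=1, P5=3, P6=5)
step 4: fire T1:  (P0=3, P1=5, P2=4, P3=1, P4=1, P5=3, P6=5) → (P0=1, P1=5, P2=5, P3=1, P4=4, P5=0, P6=5)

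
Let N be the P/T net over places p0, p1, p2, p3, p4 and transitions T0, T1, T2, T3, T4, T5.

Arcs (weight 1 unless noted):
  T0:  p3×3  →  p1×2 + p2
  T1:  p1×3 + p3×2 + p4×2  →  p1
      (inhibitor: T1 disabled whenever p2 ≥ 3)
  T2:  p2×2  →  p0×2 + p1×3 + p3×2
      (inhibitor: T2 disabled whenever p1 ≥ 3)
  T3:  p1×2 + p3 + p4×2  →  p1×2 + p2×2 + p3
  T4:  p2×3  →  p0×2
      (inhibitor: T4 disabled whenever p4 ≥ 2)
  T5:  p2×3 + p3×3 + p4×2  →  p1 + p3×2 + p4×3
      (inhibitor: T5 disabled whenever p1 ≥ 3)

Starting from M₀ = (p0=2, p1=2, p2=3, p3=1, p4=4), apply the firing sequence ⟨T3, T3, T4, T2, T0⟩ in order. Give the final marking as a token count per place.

step 1: fire T3:  (p0=2, p1=2, p2=3, p3=1, p4=4) → (p0=2, p1=2, p2=5, p3=1, p4=2)
step 2: fire T3:  (p0=2, p1=2, p2=5, p3=1, p4=2) → (p0=2, p1=2, p2=7, p3=1, p4=0)
step 3: fire T4:  (p0=2, p1=2, p2=7, p3=1, p4=0) → (p0=4, p1=2, p2=4, p3=1, p4=0)
step 4: fire T2:  (p0=4, p1=2, p2=4, p3=1, p4=0) → (p0=6, p1=5, p2=2, p3=3, p4=0)
step 5: fire T0:  (p0=6, p1=5, p2=2, p3=3, p4=0) → (p0=6, p1=7, p2=3, p3=0, p4=0)

(p0=6, p1=7, p2=3, p3=0, p4=0)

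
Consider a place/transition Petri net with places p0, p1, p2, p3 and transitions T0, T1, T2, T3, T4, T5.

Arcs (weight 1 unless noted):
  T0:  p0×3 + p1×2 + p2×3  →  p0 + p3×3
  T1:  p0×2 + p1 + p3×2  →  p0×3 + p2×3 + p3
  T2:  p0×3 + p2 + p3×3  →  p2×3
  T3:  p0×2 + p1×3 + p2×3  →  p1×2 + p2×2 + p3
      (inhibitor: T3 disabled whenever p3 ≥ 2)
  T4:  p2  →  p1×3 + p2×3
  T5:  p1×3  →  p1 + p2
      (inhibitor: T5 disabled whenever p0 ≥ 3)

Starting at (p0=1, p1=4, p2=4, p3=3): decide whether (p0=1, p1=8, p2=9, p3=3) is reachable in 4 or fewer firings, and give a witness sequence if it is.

YES — reachable via ⟨T4, T4, T5⟩ (3 firings)

step 1: fire T4:  (p0=1, p1=4, p2=4, p3=3) → (p0=1, p1=7, p2=6, p3=3)
step 2: fire T4:  (p0=1, p1=7, p2=6, p3=3) → (p0=1, p1=10, p2=8, p3=3)
step 3: fire T5:  (p0=1, p1=10, p2=8, p3=3) → (p0=1, p1=8, p2=9, p3=3)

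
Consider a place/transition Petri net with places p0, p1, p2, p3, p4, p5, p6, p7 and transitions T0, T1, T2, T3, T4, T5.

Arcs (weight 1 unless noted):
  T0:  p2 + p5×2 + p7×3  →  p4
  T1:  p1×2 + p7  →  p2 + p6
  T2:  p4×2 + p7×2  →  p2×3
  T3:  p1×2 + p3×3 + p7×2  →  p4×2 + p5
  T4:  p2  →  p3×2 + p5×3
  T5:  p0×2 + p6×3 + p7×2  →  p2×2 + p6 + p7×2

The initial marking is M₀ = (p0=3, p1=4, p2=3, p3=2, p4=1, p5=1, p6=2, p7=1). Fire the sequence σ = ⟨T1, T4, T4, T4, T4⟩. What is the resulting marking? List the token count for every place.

(p0=3, p1=2, p2=0, p3=10, p4=1, p5=13, p6=3, p7=0)

step 1: fire T1:  (p0=3, p1=4, p2=3, p3=2, p4=1, p5=1, p6=2, p7=1) → (p0=3, p1=2, p2=4, p3=2, p4=1, p5=1, p6=3, p7=0)
step 2: fire T4:  (p0=3, p1=2, p2=4, p3=2, p4=1, p5=1, p6=3, p7=0) → (p0=3, p1=2, p2=3, p3=4, p4=1, p5=4, p6=3, p7=0)
step 3: fire T4:  (p0=3, p1=2, p2=3, p3=4, p4=1, p5=4, p6=3, p7=0) → (p0=3, p1=2, p2=2, p3=6, p4=1, p5=7, p6=3, p7=0)
step 4: fire T4:  (p0=3, p1=2, p2=2, p3=6, p4=1, p5=7, p6=3, p7=0) → (p0=3, p1=2, p2=1, p3=8, p4=1, p5=10, p6=3, p7=0)
step 5: fire T4:  (p0=3, p1=2, p2=1, p3=8, p4=1, p5=10, p6=3, p7=0) → (p0=3, p1=2, p2=0, p3=10, p4=1, p5=13, p6=3, p7=0)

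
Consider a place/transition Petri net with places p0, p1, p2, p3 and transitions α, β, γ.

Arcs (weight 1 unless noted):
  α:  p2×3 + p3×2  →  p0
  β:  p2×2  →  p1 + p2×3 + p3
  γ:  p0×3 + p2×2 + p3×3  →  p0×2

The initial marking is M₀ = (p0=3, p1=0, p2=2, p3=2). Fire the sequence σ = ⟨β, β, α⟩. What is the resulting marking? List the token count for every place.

(p0=4, p1=2, p2=1, p3=2)

step 1: fire β:  (p0=3, p1=0, p2=2, p3=2) → (p0=3, p1=1, p2=3, p3=3)
step 2: fire β:  (p0=3, p1=1, p2=3, p3=3) → (p0=3, p1=2, p2=4, p3=4)
step 3: fire α:  (p0=3, p1=2, p2=4, p3=4) → (p0=4, p1=2, p2=1, p3=2)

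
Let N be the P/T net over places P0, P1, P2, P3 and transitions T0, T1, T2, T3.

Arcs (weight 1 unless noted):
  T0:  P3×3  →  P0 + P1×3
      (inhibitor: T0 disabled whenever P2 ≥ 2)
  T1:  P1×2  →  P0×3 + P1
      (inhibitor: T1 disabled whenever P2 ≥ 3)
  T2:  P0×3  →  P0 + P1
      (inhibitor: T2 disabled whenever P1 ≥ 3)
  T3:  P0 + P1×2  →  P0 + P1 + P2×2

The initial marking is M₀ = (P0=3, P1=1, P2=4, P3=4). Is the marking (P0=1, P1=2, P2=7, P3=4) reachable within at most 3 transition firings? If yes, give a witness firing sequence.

depth 0: 1 marking
depth 1: 2 markings reached so far
depth 2: 3 markings reached so far
depth 3: 3 markings reached so far
(frontier empty at depth 3; search complete)
target is not among the 3 markings reachable within 3 steps

NO — not reachable within 3 firings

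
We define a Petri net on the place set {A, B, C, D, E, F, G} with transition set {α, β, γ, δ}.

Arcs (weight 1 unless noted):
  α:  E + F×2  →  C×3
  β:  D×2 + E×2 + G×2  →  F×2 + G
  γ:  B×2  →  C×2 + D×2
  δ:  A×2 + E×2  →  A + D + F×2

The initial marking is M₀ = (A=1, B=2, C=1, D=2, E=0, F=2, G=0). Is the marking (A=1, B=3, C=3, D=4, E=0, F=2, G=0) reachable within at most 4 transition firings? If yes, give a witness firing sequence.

NO — not reachable within 4 firings

depth 0: 1 marking
depth 1: 2 markings reached so far
depth 2: 2 markings reached so far
(frontier empty at depth 2; search complete)
target is not among the 2 markings reachable within 4 steps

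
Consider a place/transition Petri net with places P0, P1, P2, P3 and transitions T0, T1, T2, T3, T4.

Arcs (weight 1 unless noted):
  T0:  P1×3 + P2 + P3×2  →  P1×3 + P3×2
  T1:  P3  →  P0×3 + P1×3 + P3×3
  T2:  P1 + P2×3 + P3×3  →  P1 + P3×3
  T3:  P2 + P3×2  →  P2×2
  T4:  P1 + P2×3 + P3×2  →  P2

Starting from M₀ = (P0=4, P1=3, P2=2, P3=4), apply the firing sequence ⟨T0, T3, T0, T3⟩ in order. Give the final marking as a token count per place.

(P0=4, P1=3, P2=2, P3=0)

step 1: fire T0:  (P0=4, P1=3, P2=2, P3=4) → (P0=4, P1=3, P2=1, P3=4)
step 2: fire T3:  (P0=4, P1=3, P2=1, P3=4) → (P0=4, P1=3, P2=2, P3=2)
step 3: fire T0:  (P0=4, P1=3, P2=2, P3=2) → (P0=4, P1=3, P2=1, P3=2)
step 4: fire T3:  (P0=4, P1=3, P2=1, P3=2) → (P0=4, P1=3, P2=2, P3=0)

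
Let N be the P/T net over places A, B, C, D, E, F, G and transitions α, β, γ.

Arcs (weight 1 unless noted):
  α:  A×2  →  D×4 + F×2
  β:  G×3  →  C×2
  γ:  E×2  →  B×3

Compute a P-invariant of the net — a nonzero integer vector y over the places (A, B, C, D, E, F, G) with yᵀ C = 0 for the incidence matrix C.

Incidence matrix C (rows=places, cols=transitions):
        α    β    γ
    A  -2    0    0
    B   0    0    3
    C   0    2    0
    D   4    0    0
    E   0    0   -2
    F   2    0    0
    G   0   -3    0

Candidate y = [2, 0, 0, 1, 0, 0, 0]; check y·C column-wise:
  col α: 2·-2 + 1·4 + 0·2 = 0
  col β: 2·0 + 0·2 + 1·0 + 0·-3 = 0
  col γ: 2·0 + 0·3 + 1·0 + 0·-2 = 0

y = (A:2, B:0, C:0, D:1, E:0, F:0, G:0)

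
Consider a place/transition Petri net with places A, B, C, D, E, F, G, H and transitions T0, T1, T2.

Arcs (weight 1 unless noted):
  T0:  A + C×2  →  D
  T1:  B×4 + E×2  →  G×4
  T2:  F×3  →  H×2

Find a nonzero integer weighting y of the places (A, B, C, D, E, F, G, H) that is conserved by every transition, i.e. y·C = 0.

y = (A:2, B:0, C:-1, D:0, E:0, F:0, G:0, H:0)

Incidence matrix C (rows=places, cols=transitions):
       T0   T1   T2
    A  -1    0    0
    B   0   -4    0
    C  -2    0    0
    D   1    0    0
    E   0   -2    0
    F   0    0   -3
    G   0    4    0
    H   0    0    2

Candidate y = [2, 0, -1, 0, 0, 0, 0, 0]; check y·C column-wise:
  col T0: 2·-1 + -1·-2 + 0·1 = 0
  col T1: 2·0 + 0·-4 + -1·0 + 0·-2 + 0·4 = 0
  col T2: 2·0 + -1·0 + 0·-3 + 0·2 = 0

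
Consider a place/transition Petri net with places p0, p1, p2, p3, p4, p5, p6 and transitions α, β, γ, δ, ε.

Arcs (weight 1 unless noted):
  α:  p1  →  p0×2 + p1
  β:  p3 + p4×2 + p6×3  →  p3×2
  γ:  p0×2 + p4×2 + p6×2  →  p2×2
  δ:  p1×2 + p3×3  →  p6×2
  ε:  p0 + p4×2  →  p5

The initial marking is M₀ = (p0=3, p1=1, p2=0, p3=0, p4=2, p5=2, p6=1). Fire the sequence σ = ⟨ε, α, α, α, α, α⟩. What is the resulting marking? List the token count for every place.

step 1: fire ε:  (p0=3, p1=1, p2=0, p3=0, p4=2, p5=2, p6=1) → (p0=2, p1=1, p2=0, p3=0, p4=0, p5=3, p6=1)
step 2: fire α:  (p0=2, p1=1, p2=0, p3=0, p4=0, p5=3, p6=1) → (p0=4, p1=1, p2=0, p3=0, p4=0, p5=3, p6=1)
step 3: fire α:  (p0=4, p1=1, p2=0, p3=0, p4=0, p5=3, p6=1) → (p0=6, p1=1, p2=0, p3=0, p4=0, p5=3, p6=1)
step 4: fire α:  (p0=6, p1=1, p2=0, p3=0, p4=0, p5=3, p6=1) → (p0=8, p1=1, p2=0, p3=0, p4=0, p5=3, p6=1)
step 5: fire α:  (p0=8, p1=1, p2=0, p3=0, p4=0, p5=3, p6=1) → (p0=10, p1=1, p2=0, p3=0, p4=0, p5=3, p6=1)
step 6: fire α:  (p0=10, p1=1, p2=0, p3=0, p4=0, p5=3, p6=1) → (p0=12, p1=1, p2=0, p3=0, p4=0, p5=3, p6=1)

(p0=12, p1=1, p2=0, p3=0, p4=0, p5=3, p6=1)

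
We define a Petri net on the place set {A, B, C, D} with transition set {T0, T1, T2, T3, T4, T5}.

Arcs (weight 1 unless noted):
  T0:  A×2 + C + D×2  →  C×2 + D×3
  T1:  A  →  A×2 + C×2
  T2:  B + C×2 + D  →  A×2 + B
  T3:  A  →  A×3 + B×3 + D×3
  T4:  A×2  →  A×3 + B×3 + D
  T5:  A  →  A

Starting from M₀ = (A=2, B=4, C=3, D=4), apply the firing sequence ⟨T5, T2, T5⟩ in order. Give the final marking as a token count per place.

step 1: fire T5:  (A=2, B=4, C=3, D=4) → (A=2, B=4, C=3, D=4)
step 2: fire T2:  (A=2, B=4, C=3, D=4) → (A=4, B=4, C=1, D=3)
step 3: fire T5:  (A=4, B=4, C=1, D=3) → (A=4, B=4, C=1, D=3)

(A=4, B=4, C=1, D=3)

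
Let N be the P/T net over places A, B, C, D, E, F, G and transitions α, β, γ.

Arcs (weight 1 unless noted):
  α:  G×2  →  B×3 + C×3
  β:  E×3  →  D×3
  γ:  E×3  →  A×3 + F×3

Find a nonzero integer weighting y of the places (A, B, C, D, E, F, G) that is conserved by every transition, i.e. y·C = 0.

y = (A:0, B:1, C:-1, D:0, E:0, F:0, G:0)

Incidence matrix C (rows=places, cols=transitions):
        α    β    γ
    A   0    0    3
    B   3    0    0
    C   3    0    0
    D   0    3    0
    E   0   -3   -3
    F   0    0    3
    G  -2    0    0

Candidate y = [0, 1, -1, 0, 0, 0, 0]; check y·C column-wise:
  col α: 1·3 + -1·3 + 0·-2 = 0
  col β: 1·0 + -1·0 + 0·3 + 0·-3 = 0
  col γ: 0·3 + 1·0 + -1·0 + 0·-3 + 0·3 = 0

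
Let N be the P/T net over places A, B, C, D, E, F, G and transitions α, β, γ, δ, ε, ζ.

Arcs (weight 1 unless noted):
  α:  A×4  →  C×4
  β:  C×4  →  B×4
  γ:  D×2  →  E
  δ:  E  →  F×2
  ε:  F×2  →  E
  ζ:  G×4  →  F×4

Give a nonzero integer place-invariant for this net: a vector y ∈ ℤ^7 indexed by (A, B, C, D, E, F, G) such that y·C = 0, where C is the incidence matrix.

y = (A:1, B:1, C:1, D:0, E:0, F:0, G:0)

Incidence matrix C (rows=places, cols=transitions):
        α    β    γ    δ    ε    ζ
    A  -4    0    0    0    0    0
    B   0    4    0    0    0    0
    C   4   -4    0    0    0    0
    D   0    0   -2    0    0    0
    E   0    0    1   -1    1    0
    F   0    0    0    2   -2    4
    G   0    0    0    0    0   -4

Candidate y = [1, 1, 1, 0, 0, 0, 0]; check y·C column-wise:
  col α: 1·-4 + 1·0 + 1·4 = 0
  col β: 1·0 + 1·4 + 1·-4 = 0
  col γ: 1·0 + 1·0 + 1·0 + 0·-2 + 0·1 = 0
  col δ: 1·0 + 1·0 + 1·0 + 0·-1 + 0·2 = 0
  col ε: 1·0 + 1·0 + 1·0 + 0·1 + 0·-2 = 0
  col ζ: 1·0 + 1·0 + 1·0 + 0·4 + 0·-4 = 0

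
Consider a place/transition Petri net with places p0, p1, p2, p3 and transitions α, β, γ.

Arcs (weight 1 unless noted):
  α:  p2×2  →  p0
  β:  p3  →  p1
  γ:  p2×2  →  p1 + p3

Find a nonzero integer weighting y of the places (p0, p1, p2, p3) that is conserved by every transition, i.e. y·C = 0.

Incidence matrix C (rows=places, cols=transitions):
        α    β    γ
   p0   1    0    0
   p1   0    1    1
   p2  -2    0   -2
   p3   0   -1    1

Candidate y = [2, 1, 1, 1]; check y·C column-wise:
  col α: 2·1 + 1·0 + 1·-2 + 1·0 = 0
  col β: 2·0 + 1·1 + 1·0 + 1·-1 = 0
  col γ: 2·0 + 1·1 + 1·-2 + 1·1 = 0

y = (p0:2, p1:1, p2:1, p3:1)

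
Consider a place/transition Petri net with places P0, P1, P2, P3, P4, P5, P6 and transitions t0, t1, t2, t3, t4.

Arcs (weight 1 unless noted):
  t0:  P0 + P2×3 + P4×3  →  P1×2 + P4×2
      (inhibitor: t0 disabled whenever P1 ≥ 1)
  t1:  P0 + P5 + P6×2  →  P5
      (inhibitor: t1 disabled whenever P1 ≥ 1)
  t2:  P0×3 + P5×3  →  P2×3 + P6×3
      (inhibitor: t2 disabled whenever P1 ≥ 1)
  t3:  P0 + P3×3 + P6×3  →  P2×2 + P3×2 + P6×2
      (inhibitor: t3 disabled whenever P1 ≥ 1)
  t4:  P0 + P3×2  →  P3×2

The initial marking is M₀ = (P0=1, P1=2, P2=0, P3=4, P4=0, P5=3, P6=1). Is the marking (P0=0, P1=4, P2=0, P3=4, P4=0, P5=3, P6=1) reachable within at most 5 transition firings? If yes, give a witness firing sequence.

depth 0: 1 marking
depth 1: 2 markings reached so far
depth 2: 2 markings reached so far
(frontier empty at depth 2; search complete)
target is not among the 2 markings reachable within 5 steps

NO — not reachable within 5 firings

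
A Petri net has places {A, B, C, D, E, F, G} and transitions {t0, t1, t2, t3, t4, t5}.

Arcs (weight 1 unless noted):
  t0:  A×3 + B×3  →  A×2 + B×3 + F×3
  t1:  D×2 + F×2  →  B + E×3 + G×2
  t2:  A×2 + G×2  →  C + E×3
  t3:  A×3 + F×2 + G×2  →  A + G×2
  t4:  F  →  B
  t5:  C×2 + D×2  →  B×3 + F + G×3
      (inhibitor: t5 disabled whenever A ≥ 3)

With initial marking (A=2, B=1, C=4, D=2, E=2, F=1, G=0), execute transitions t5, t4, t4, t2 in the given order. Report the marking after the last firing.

step 1: fire t5:  (A=2, B=1, C=4, D=2, E=2, F=1, G=0) → (A=2, B=4, C=2, D=0, E=2, F=2, G=3)
step 2: fire t4:  (A=2, B=4, C=2, D=0, E=2, F=2, G=3) → (A=2, B=5, C=2, D=0, E=2, F=1, G=3)
step 3: fire t4:  (A=2, B=5, C=2, D=0, E=2, F=1, G=3) → (A=2, B=6, C=2, D=0, E=2, F=0, G=3)
step 4: fire t2:  (A=2, B=6, C=2, D=0, E=2, F=0, G=3) → (A=0, B=6, C=3, D=0, E=5, F=0, G=1)

(A=0, B=6, C=3, D=0, E=5, F=0, G=1)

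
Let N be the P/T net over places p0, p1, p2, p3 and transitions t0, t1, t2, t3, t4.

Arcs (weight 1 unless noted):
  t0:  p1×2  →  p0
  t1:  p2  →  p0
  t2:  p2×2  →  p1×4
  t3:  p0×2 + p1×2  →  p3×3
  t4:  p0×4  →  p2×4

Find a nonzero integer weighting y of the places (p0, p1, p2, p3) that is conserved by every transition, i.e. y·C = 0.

y = (p0:2, p1:1, p2:2, p3:2)

Incidence matrix C (rows=places, cols=transitions):
       t0   t1   t2   t3   t4
   p0   1    1    0   -2   -4
   p1  -2    0    4   -2    0
   p2   0   -1   -2    0    4
   p3   0    0    0    3    0

Candidate y = [2, 1, 2, 2]; check y·C column-wise:
  col t0: 2·1 + 1·-2 + 2·0 + 2·0 = 0
  col t1: 2·1 + 1·0 + 2·-1 + 2·0 = 0
  col t2: 2·0 + 1·4 + 2·-2 + 2·0 = 0
  col t3: 2·-2 + 1·-2 + 2·0 + 2·3 = 0
  col t4: 2·-4 + 1·0 + 2·4 + 2·0 = 0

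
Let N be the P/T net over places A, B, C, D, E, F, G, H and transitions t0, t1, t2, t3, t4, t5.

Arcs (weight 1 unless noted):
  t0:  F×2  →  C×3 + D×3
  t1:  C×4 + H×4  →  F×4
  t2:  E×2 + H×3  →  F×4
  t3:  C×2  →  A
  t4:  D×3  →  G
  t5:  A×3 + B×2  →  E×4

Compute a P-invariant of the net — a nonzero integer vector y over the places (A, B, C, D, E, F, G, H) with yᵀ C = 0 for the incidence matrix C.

Incidence matrix C (rows=places, cols=transitions):
       t0   t1   t2   t3   t4   t5
    A   0    0    0    1    0   -3
    B   0    0    0    0    0   -2
    C   3   -4    0   -2    0    0
    D   3    0    0    0   -3    0
    E   0    0   -2    0    0    4
    F  -2    4    4    0    0    0
    G   0    0    0    0    1    0
    H   0   -4   -3    0    0    0

Candidate y = [6, 3, 3, -1, 6, 3, -3, 0]; check y·C column-wise:
  col t0: 6·0 + 3·0 + 3·3 + -1·3 + 6·0 + 3·-2 + -3·0 = 0
  col t1: 6·0 + 3·0 + 3·-4 + -1·0 + 6·0 + 3·4 + -3·0 + 0·-4 = 0
  col t2: 6·0 + 3·0 + 3·0 + -1·0 + 6·-2 + 3·4 + -3·0 + 0·-3 = 0
  col t3: 6·1 + 3·0 + 3·-2 + -1·0 + 6·0 + 3·0 + -3·0 = 0
  col t4: 6·0 + 3·0 + 3·0 + -1·-3 + 6·0 + 3·0 + -3·1 = 0
  col t5: 6·-3 + 3·-2 + 3·0 + -1·0 + 6·4 + 3·0 + -3·0 = 0

y = (A:6, B:3, C:3, D:-1, E:6, F:3, G:-3, H:0)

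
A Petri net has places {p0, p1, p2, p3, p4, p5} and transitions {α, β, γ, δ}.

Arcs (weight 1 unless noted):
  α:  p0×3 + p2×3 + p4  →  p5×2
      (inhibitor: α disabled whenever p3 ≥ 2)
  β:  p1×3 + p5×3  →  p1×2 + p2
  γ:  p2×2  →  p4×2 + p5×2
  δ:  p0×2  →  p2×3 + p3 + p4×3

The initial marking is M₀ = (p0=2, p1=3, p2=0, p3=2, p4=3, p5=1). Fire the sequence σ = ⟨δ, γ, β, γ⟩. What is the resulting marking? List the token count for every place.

step 1: fire δ:  (p0=2, p1=3, p2=0, p3=2, p4=3, p5=1) → (p0=0, p1=3, p2=3, p3=3, p4=6, p5=1)
step 2: fire γ:  (p0=0, p1=3, p2=3, p3=3, p4=6, p5=1) → (p0=0, p1=3, p2=1, p3=3, p4=8, p5=3)
step 3: fire β:  (p0=0, p1=3, p2=1, p3=3, p4=8, p5=3) → (p0=0, p1=2, p2=2, p3=3, p4=8, p5=0)
step 4: fire γ:  (p0=0, p1=2, p2=2, p3=3, p4=8, p5=0) → (p0=0, p1=2, p2=0, p3=3, p4=10, p5=2)

(p0=0, p1=2, p2=0, p3=3, p4=10, p5=2)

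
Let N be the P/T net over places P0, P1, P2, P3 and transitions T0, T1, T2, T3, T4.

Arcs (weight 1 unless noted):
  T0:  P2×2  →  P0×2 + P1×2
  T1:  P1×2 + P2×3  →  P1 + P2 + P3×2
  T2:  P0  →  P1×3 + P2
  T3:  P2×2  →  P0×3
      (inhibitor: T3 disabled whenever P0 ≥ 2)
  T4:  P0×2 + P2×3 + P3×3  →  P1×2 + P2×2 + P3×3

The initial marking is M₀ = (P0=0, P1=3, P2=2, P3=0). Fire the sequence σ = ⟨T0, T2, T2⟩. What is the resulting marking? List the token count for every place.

step 1: fire T0:  (P0=0, P1=3, P2=2, P3=0) → (P0=2, P1=5, P2=0, P3=0)
step 2: fire T2:  (P0=2, P1=5, P2=0, P3=0) → (P0=1, P1=8, P2=1, P3=0)
step 3: fire T2:  (P0=1, P1=8, P2=1, P3=0) → (P0=0, P1=11, P2=2, P3=0)

(P0=0, P1=11, P2=2, P3=0)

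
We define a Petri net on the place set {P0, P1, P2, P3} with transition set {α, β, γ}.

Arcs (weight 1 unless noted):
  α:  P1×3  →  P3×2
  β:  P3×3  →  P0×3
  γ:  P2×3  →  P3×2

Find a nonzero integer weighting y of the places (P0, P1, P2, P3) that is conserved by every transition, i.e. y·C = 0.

Incidence matrix C (rows=places, cols=transitions):
        α    β    γ
   P0   0    3    0
   P1  -3    0    0
   P2   0    0   -3
   P3   2   -3    2

Candidate y = [3, 2, 2, 3]; check y·C column-wise:
  col α: 3·0 + 2·-3 + 2·0 + 3·2 = 0
  col β: 3·3 + 2·0 + 2·0 + 3·-3 = 0
  col γ: 3·0 + 2·0 + 2·-3 + 3·2 = 0

y = (P0:3, P1:2, P2:2, P3:3)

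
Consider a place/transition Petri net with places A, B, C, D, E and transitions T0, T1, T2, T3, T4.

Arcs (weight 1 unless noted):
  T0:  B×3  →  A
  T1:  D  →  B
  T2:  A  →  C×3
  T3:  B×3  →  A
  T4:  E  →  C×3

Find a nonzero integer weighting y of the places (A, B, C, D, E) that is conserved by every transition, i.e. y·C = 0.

Incidence matrix C (rows=places, cols=transitions):
       T0   T1   T2   T3   T4
    A   1    0   -1    1    0
    B  -3    1    0   -3    0
    C   0    0    3    0    3
    D   0   -1    0    0    0
    E   0    0    0    0   -1

Candidate y = [3, 1, 1, 1, 3]; check y·C column-wise:
  col T0: 3·1 + 1·-3 + 1·0 + 1·0 + 3·0 = 0
  col T1: 3·0 + 1·1 + 1·0 + 1·-1 + 3·0 = 0
  col T2: 3·-1 + 1·0 + 1·3 + 1·0 + 3·0 = 0
  col T3: 3·1 + 1·-3 + 1·0 + 1·0 + 3·0 = 0
  col T4: 3·0 + 1·0 + 1·3 + 1·0 + 3·-1 = 0

y = (A:3, B:1, C:1, D:1, E:3)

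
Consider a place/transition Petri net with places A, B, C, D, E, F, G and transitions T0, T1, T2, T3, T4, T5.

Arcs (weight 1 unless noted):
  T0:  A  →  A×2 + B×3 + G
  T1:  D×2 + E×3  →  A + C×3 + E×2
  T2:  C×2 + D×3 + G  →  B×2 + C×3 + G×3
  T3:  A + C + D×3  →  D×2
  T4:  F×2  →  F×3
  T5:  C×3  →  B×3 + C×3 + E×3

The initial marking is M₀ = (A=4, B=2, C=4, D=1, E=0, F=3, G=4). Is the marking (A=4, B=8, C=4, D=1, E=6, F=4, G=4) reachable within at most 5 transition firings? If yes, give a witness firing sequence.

step 1: fire T4:  (A=4, B=2, C=4, D=1, E=0, F=3, G=4) → (A=4, B=2, C=4, D=1, E=0, F=4, G=4)
step 2: fire T5:  (A=4, B=2, C=4, D=1, E=0, F=4, G=4) → (A=4, B=5, C=4, D=1, E=3, F=4, G=4)
step 3: fire T5:  (A=4, B=5, C=4, D=1, E=3, F=4, G=4) → (A=4, B=8, C=4, D=1, E=6, F=4, G=4)

YES — reachable via ⟨T4, T5, T5⟩ (3 firings)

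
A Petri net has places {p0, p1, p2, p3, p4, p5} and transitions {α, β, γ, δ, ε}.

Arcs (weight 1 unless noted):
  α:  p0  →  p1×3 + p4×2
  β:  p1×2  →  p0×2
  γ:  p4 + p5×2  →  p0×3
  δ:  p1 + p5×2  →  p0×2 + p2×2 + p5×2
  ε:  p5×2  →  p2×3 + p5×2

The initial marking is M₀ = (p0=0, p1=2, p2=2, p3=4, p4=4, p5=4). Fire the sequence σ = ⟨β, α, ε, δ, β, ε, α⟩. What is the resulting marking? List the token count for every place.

step 1: fire β:  (p0=0, p1=2, p2=2, p3=4, p4=4, p5=4) → (p0=2, p1=0, p2=2, p3=4, p4=4, p5=4)
step 2: fire α:  (p0=2, p1=0, p2=2, p3=4, p4=4, p5=4) → (p0=1, p1=3, p2=2, p3=4, p4=6, p5=4)
step 3: fire ε:  (p0=1, p1=3, p2=2, p3=4, p4=6, p5=4) → (p0=1, p1=3, p2=5, p3=4, p4=6, p5=4)
step 4: fire δ:  (p0=1, p1=3, p2=5, p3=4, p4=6, p5=4) → (p0=3, p1=2, p2=7, p3=4, p4=6, p5=4)
step 5: fire β:  (p0=3, p1=2, p2=7, p3=4, p4=6, p5=4) → (p0=5, p1=0, p2=7, p3=4, p4=6, p5=4)
step 6: fire ε:  (p0=5, p1=0, p2=7, p3=4, p4=6, p5=4) → (p0=5, p1=0, p2=10, p3=4, p4=6, p5=4)
step 7: fire α:  (p0=5, p1=0, p2=10, p3=4, p4=6, p5=4) → (p0=4, p1=3, p2=10, p3=4, p4=8, p5=4)

(p0=4, p1=3, p2=10, p3=4, p4=8, p5=4)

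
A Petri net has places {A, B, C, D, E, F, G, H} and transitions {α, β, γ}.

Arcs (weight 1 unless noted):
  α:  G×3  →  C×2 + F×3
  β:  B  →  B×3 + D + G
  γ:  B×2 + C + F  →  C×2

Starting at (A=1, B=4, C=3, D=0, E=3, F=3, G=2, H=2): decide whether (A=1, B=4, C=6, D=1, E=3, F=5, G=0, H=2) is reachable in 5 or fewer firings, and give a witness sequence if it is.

YES — reachable via ⟨β, α, γ⟩ (3 firings)

step 1: fire β:  (A=1, B=4, C=3, D=0, E=3, F=3, G=2, H=2) → (A=1, B=6, C=3, D=1, E=3, F=3, G=3, H=2)
step 2: fire α:  (A=1, B=6, C=3, D=1, E=3, F=3, G=3, H=2) → (A=1, B=6, C=5, D=1, E=3, F=6, G=0, H=2)
step 3: fire γ:  (A=1, B=6, C=5, D=1, E=3, F=6, G=0, H=2) → (A=1, B=4, C=6, D=1, E=3, F=5, G=0, H=2)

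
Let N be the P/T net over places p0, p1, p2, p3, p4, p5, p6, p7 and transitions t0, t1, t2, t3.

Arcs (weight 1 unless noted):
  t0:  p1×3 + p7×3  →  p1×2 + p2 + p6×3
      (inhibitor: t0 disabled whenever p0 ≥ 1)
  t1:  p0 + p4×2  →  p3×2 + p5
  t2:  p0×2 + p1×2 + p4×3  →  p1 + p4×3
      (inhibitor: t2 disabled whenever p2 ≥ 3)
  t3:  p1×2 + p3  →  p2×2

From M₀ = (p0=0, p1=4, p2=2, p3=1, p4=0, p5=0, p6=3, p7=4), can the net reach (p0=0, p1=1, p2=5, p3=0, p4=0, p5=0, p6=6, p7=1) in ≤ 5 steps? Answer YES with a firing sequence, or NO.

YES — reachable via ⟨t0, t3⟩ (2 firings)

step 1: fire t0:  (p0=0, p1=4, p2=2, p3=1, p4=0, p5=0, p6=3, p7=4) → (p0=0, p1=3, p2=3, p3=1, p4=0, p5=0, p6=6, p7=1)
step 2: fire t3:  (p0=0, p1=3, p2=3, p3=1, p4=0, p5=0, p6=6, p7=1) → (p0=0, p1=1, p2=5, p3=0, p4=0, p5=0, p6=6, p7=1)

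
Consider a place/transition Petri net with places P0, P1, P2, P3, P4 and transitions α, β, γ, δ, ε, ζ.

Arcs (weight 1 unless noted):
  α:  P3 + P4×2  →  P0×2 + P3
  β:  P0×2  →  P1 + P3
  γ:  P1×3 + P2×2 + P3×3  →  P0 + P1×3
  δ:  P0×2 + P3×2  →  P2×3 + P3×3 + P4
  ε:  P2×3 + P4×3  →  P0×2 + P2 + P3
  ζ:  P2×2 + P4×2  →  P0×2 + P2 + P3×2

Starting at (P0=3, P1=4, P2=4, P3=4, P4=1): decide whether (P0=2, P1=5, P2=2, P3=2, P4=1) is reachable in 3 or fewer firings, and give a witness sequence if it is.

YES — reachable via ⟨β, γ⟩ (2 firings)

step 1: fire β:  (P0=3, P1=4, P2=4, P3=4, P4=1) → (P0=1, P1=5, P2=4, P3=5, P4=1)
step 2: fire γ:  (P0=1, P1=5, P2=4, P3=5, P4=1) → (P0=2, P1=5, P2=2, P3=2, P4=1)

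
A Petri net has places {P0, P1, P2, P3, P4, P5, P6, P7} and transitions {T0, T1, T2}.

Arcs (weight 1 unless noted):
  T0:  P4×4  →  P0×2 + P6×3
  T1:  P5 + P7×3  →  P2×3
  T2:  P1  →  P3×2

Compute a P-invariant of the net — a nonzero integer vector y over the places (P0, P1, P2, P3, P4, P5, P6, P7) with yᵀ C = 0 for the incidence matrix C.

y = (P0:0, P1:2, P2:0, P3:1, P4:0, P5:0, P6:0, P7:0)

Incidence matrix C (rows=places, cols=transitions):
       T0   T1   T2
   P0   2    0    0
   P1   0    0   -1
   P2   0    3    0
   P3   0    0    2
   P4  -4    0    0
   P5   0   -1    0
   P6   3    0    0
   P7   0   -3    0

Candidate y = [0, 2, 0, 1, 0, 0, 0, 0]; check y·C column-wise:
  col T0: 0·2 + 2·0 + 1·0 + 0·-4 + 0·3 = 0
  col T1: 2·0 + 0·3 + 1·0 + 0·-1 + 0·-3 = 0
  col T2: 2·-1 + 1·2 = 0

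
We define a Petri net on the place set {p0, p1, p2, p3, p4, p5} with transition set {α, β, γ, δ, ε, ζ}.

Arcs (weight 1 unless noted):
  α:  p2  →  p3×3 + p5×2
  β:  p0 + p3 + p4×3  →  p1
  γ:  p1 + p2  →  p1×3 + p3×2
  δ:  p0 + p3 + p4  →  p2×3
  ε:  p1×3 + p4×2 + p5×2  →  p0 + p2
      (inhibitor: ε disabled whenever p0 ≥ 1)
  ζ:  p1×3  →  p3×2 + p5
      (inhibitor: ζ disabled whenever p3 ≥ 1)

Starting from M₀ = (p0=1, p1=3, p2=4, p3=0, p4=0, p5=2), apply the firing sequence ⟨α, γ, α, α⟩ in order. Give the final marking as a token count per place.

step 1: fire α:  (p0=1, p1=3, p2=4, p3=0, p4=0, p5=2) → (p0=1, p1=3, p2=3, p3=3, p4=0, p5=4)
step 2: fire γ:  (p0=1, p1=3, p2=3, p3=3, p4=0, p5=4) → (p0=1, p1=5, p2=2, p3=5, p4=0, p5=4)
step 3: fire α:  (p0=1, p1=5, p2=2, p3=5, p4=0, p5=4) → (p0=1, p1=5, p2=1, p3=8, p4=0, p5=6)
step 4: fire α:  (p0=1, p1=5, p2=1, p3=8, p4=0, p5=6) → (p0=1, p1=5, p2=0, p3=11, p4=0, p5=8)

(p0=1, p1=5, p2=0, p3=11, p4=0, p5=8)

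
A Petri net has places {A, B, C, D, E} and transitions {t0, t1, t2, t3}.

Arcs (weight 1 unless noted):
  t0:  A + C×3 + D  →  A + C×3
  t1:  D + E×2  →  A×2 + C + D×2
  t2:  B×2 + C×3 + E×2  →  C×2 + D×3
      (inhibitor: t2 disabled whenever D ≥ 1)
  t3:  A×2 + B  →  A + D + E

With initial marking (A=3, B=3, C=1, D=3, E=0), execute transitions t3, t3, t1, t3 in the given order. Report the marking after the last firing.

(A=2, B=0, C=2, D=7, E=1)

step 1: fire t3:  (A=3, B=3, C=1, D=3, E=0) → (A=2, B=2, C=1, D=4, E=1)
step 2: fire t3:  (A=2, B=2, C=1, D=4, E=1) → (A=1, B=1, C=1, D=5, E=2)
step 3: fire t1:  (A=1, B=1, C=1, D=5, E=2) → (A=3, B=1, C=2, D=6, E=0)
step 4: fire t3:  (A=3, B=1, C=2, D=6, E=0) → (A=2, B=0, C=2, D=7, E=1)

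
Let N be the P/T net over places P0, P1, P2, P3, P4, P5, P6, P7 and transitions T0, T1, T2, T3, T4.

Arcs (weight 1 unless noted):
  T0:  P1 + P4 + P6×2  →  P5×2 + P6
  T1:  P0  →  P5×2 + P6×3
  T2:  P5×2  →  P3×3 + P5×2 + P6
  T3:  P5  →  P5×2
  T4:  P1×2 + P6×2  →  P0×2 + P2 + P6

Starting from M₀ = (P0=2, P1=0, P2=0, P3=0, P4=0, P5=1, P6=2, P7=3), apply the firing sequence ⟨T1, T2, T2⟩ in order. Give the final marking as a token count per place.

(P0=1, P1=0, P2=0, P3=6, P4=0, P5=3, P6=7, P7=3)

step 1: fire T1:  (P0=2, P1=0, P2=0, P3=0, P4=0, P5=1, P6=2, P7=3) → (P0=1, P1=0, P2=0, P3=0, P4=0, P5=3, P6=5, P7=3)
step 2: fire T2:  (P0=1, P1=0, P2=0, P3=0, P4=0, P5=3, P6=5, P7=3) → (P0=1, P1=0, P2=0, P3=3, P4=0, P5=3, P6=6, P7=3)
step 3: fire T2:  (P0=1, P1=0, P2=0, P3=3, P4=0, P5=3, P6=6, P7=3) → (P0=1, P1=0, P2=0, P3=6, P4=0, P5=3, P6=7, P7=3)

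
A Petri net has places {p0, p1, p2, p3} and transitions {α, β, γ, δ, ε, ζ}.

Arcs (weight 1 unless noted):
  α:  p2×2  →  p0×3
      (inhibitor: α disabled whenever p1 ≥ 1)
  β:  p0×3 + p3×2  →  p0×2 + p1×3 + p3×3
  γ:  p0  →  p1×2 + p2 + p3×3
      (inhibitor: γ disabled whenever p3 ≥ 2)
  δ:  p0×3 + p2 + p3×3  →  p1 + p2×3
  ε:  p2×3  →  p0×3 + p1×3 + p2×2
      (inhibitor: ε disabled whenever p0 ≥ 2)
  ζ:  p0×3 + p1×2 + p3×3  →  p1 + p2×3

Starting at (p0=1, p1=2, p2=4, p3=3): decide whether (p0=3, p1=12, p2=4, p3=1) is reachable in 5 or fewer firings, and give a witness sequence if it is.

step 1: fire ε:  (p0=1, p1=2, p2=4, p3=3) → (p0=4, p1=5, p2=3, p3=3)
step 2: fire β:  (p0=4, p1=5, p2=3, p3=3) → (p0=3, p1=8, p2=3, p3=4)
step 3: fire δ:  (p0=3, p1=8, p2=3, p3=4) → (p0=0, p1=9, p2=5, p3=1)
step 4: fire ε:  (p0=0, p1=9, p2=5, p3=1) → (p0=3, p1=12, p2=4, p3=1)

YES — reachable via ⟨ε, β, δ, ε⟩ (4 firings)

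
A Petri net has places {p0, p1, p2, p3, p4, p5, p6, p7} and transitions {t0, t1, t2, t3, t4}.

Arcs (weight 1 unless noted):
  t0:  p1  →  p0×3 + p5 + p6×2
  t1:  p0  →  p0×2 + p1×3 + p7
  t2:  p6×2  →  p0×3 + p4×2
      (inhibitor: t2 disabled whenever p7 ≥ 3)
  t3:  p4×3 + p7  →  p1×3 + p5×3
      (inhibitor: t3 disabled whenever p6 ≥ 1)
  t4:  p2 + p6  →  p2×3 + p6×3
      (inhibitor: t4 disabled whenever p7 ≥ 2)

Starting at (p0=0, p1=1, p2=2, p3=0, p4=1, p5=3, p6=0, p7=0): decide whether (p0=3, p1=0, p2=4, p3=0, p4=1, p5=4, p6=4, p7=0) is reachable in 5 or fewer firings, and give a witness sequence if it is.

step 1: fire t0:  (p0=0, p1=1, p2=2, p3=0, p4=1, p5=3, p6=0, p7=0) → (p0=3, p1=0, p2=2, p3=0, p4=1, p5=4, p6=2, p7=0)
step 2: fire t4:  (p0=3, p1=0, p2=2, p3=0, p4=1, p5=4, p6=2, p7=0) → (p0=3, p1=0, p2=4, p3=0, p4=1, p5=4, p6=4, p7=0)

YES — reachable via ⟨t0, t4⟩ (2 firings)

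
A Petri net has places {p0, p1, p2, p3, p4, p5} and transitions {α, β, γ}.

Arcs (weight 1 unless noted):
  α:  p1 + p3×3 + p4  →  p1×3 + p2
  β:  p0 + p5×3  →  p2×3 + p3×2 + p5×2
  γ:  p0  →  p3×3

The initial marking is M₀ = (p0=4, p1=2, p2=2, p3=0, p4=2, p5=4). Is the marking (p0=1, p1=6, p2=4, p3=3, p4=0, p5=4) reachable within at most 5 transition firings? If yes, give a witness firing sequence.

step 1: fire γ:  (p0=4, p1=2, p2=2, p3=0, p4=2, p5=4) → (p0=3, p1=2, p2=2, p3=3, p4=2, p5=4)
step 2: fire α:  (p0=3, p1=2, p2=2, p3=3, p4=2, p5=4) → (p0=3, p1=4, p2=3, p3=0, p4=1, p5=4)
step 3: fire γ:  (p0=3, p1=4, p2=3, p3=0, p4=1, p5=4) → (p0=2, p1=4, p2=3, p3=3, p4=1, p5=4)
step 4: fire α:  (p0=2, p1=4, p2=3, p3=3, p4=1, p5=4) → (p0=2, p1=6, p2=4, p3=0, p4=0, p5=4)
step 5: fire γ:  (p0=2, p1=6, p2=4, p3=0, p4=0, p5=4) → (p0=1, p1=6, p2=4, p3=3, p4=0, p5=4)

YES — reachable via ⟨γ, α, γ, α, γ⟩ (5 firings)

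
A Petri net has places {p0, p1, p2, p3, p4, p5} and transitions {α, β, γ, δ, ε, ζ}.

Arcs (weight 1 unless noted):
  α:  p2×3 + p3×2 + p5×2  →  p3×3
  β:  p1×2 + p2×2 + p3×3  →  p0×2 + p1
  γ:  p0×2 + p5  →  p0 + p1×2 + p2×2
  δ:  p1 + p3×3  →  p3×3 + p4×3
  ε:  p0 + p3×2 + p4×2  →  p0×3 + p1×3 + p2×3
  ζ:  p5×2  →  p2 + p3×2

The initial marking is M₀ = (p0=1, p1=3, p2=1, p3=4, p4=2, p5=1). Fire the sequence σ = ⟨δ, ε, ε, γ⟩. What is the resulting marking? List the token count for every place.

(p0=4, p1=10, p2=9, p3=0, p4=1, p5=0)

step 1: fire δ:  (p0=1, p1=3, p2=1, p3=4, p4=2, p5=1) → (p0=1, p1=2, p2=1, p3=4, p4=5, p5=1)
step 2: fire ε:  (p0=1, p1=2, p2=1, p3=4, p4=5, p5=1) → (p0=3, p1=5, p2=4, p3=2, p4=3, p5=1)
step 3: fire ε:  (p0=3, p1=5, p2=4, p3=2, p4=3, p5=1) → (p0=5, p1=8, p2=7, p3=0, p4=1, p5=1)
step 4: fire γ:  (p0=5, p1=8, p2=7, p3=0, p4=1, p5=1) → (p0=4, p1=10, p2=9, p3=0, p4=1, p5=0)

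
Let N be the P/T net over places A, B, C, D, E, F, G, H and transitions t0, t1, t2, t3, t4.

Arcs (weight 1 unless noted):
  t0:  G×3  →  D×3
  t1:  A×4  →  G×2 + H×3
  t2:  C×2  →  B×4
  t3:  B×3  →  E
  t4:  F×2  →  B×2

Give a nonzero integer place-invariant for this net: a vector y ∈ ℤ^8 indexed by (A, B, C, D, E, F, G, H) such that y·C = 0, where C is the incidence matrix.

Incidence matrix C (rows=places, cols=transitions):
       t0   t1   t2   t3   t4
    A   0   -4    0    0    0
    B   0    0    4   -3    2
    C   0    0   -2    0    0
    D   3    0    0    0    0
    E   0    0    0    1    0
    F   0    0    0    0   -2
    G  -3    2    0    0    0
    H   0    3    0    0    0

Candidate y = [0, 1, 2, 0, 3, 1, 0, 0]; check y·C column-wise:
  col t0: 1·0 + 2·0 + 0·3 + 3·0 + 1·0 + 0·-3 = 0
  col t1: 0·-4 + 1·0 + 2·0 + 3·0 + 1·0 + 0·2 + 0·3 = 0
  col t2: 1·4 + 2·-2 + 3·0 + 1·0 = 0
  col t3: 1·-3 + 2·0 + 3·1 + 1·0 = 0
  col t4: 1·2 + 2·0 + 3·0 + 1·-2 = 0

y = (A:0, B:1, C:2, D:0, E:3, F:1, G:0, H:0)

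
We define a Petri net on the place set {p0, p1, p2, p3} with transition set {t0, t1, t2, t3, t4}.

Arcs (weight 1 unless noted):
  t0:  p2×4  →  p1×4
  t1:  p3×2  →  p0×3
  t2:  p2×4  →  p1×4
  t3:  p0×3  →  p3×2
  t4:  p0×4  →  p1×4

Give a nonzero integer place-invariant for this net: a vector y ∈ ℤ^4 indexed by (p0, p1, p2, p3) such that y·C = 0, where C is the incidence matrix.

y = (p0:2, p1:2, p2:2, p3:3)

Incidence matrix C (rows=places, cols=transitions):
       t0   t1   t2   t3   t4
   p0   0    3    0   -3   -4
   p1   4    0    4    0    4
   p2  -4    0   -4    0    0
   p3   0   -2    0    2    0

Candidate y = [2, 2, 2, 3]; check y·C column-wise:
  col t0: 2·0 + 2·4 + 2·-4 + 3·0 = 0
  col t1: 2·3 + 2·0 + 2·0 + 3·-2 = 0
  col t2: 2·0 + 2·4 + 2·-4 + 3·0 = 0
  col t3: 2·-3 + 2·0 + 2·0 + 3·2 = 0
  col t4: 2·-4 + 2·4 + 2·0 + 3·0 = 0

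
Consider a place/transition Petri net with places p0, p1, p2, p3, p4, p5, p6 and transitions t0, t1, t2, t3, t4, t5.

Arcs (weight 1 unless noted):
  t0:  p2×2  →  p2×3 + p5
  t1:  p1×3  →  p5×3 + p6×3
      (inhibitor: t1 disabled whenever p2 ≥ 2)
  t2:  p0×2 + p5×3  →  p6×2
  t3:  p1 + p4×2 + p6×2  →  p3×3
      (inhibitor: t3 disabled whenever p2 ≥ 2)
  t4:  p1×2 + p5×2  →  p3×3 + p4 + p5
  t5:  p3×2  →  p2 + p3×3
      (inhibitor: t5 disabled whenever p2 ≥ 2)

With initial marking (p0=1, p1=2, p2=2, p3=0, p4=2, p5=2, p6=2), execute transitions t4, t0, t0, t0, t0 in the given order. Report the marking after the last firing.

(p0=1, p1=0, p2=6, p3=3, p4=3, p5=5, p6=2)

step 1: fire t4:  (p0=1, p1=2, p2=2, p3=0, p4=2, p5=2, p6=2) → (p0=1, p1=0, p2=2, p3=3, p4=3, p5=1, p6=2)
step 2: fire t0:  (p0=1, p1=0, p2=2, p3=3, p4=3, p5=1, p6=2) → (p0=1, p1=0, p2=3, p3=3, p4=3, p5=2, p6=2)
step 3: fire t0:  (p0=1, p1=0, p2=3, p3=3, p4=3, p5=2, p6=2) → (p0=1, p1=0, p2=4, p3=3, p4=3, p5=3, p6=2)
step 4: fire t0:  (p0=1, p1=0, p2=4, p3=3, p4=3, p5=3, p6=2) → (p0=1, p1=0, p2=5, p3=3, p4=3, p5=4, p6=2)
step 5: fire t0:  (p0=1, p1=0, p2=5, p3=3, p4=3, p5=4, p6=2) → (p0=1, p1=0, p2=6, p3=3, p4=3, p5=5, p6=2)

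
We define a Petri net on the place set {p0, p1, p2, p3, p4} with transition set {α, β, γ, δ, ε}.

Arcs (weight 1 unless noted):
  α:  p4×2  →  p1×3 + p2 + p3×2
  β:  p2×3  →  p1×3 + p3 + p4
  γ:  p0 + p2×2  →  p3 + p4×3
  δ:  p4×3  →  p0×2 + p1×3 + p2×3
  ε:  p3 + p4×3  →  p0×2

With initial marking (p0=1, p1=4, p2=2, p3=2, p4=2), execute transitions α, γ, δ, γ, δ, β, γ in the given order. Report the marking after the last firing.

step 1: fire α:  (p0=1, p1=4, p2=2, p3=2, p4=2) → (p0=1, p1=7, p2=3, p3=4, p4=0)
step 2: fire γ:  (p0=1, p1=7, p2=3, p3=4, p4=0) → (p0=0, p1=7, p2=1, p3=5, p4=3)
step 3: fire δ:  (p0=0, p1=7, p2=1, p3=5, p4=3) → (p0=2, p1=10, p2=4, p3=5, p4=0)
step 4: fire γ:  (p0=2, p1=10, p2=4, p3=5, p4=0) → (p0=1, p1=10, p2=2, p3=6, p4=3)
step 5: fire δ:  (p0=1, p1=10, p2=2, p3=6, p4=3) → (p0=3, p1=13, p2=5, p3=6, p4=0)
step 6: fire β:  (p0=3, p1=13, p2=5, p3=6, p4=0) → (p0=3, p1=16, p2=2, p3=7, p4=1)
step 7: fire γ:  (p0=3, p1=16, p2=2, p3=7, p4=1) → (p0=2, p1=16, p2=0, p3=8, p4=4)

(p0=2, p1=16, p2=0, p3=8, p4=4)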